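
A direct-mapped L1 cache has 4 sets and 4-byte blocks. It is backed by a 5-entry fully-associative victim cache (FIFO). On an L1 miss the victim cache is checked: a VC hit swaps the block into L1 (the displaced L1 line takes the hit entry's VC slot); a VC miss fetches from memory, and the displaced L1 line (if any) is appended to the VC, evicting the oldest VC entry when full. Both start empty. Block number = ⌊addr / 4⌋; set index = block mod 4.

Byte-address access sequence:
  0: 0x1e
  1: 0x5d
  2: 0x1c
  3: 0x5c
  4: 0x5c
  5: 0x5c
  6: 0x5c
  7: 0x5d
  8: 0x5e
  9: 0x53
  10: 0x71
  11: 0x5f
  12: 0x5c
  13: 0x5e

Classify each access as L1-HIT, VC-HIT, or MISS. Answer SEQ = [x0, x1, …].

SEQ = [MISS, MISS, VC-HIT, VC-HIT, L1-HIT, L1-HIT, L1-HIT, L1-HIT, L1-HIT, MISS, MISS, L1-HIT, L1-HIT, L1-HIT]

#0 0x1e→b7/s3 MISS; vc=[]
#1 0x5d→b23/s3 MISS; vc=[7]
#2 0x1c→b7/s3 VC-HIT; vc=[23]
#3 0x5c→b23/s3 VC-HIT; vc=[7]
#4 0x5c→b23/s3 L1-HIT; vc=[7]
#5 0x5c→b23/s3 L1-HIT; vc=[7]
#6 0x5c→b23/s3 L1-HIT; vc=[7]
#7 0x5d→b23/s3 L1-HIT; vc=[7]
#8 0x5e→b23/s3 L1-HIT; vc=[7]
#9 0x53→b20/s0 MISS; vc=[7]
#10 0x71→b28/s0 MISS; vc=[7,20]
#11 0x5f→b23/s3 L1-HIT; vc=[7,20]
#12 0x5c→b23/s3 L1-HIT; vc=[7,20]
#13 0x5e→b23/s3 L1-HIT; vc=[7,20]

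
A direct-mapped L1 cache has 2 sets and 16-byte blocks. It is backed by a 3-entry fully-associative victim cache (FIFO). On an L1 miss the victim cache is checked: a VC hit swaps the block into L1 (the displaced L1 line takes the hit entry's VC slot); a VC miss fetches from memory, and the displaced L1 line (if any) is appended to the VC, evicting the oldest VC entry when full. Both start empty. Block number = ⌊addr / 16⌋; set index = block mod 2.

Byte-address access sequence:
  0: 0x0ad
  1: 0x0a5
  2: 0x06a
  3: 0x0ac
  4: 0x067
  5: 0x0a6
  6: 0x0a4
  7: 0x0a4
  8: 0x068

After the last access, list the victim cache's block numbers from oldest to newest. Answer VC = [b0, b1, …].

VC = [10]

0: 0xad (blk 10, set 0) → MISS  vc=[]
1: 0xa5 (blk 10, set 0) → L1-HIT  vc=[]
2: 0x6a (blk 6, set 0) → MISS  vc=[10]
3: 0xac (blk 10, set 0) → VC-HIT  vc=[6]
4: 0x67 (blk 6, set 0) → VC-HIT  vc=[10]
5: 0xa6 (blk 10, set 0) → VC-HIT  vc=[6]
6: 0xa4 (blk 10, set 0) → L1-HIT  vc=[6]
7: 0xa4 (blk 10, set 0) → L1-HIT  vc=[6]
8: 0x68 (blk 6, set 0) → VC-HIT  vc=[10]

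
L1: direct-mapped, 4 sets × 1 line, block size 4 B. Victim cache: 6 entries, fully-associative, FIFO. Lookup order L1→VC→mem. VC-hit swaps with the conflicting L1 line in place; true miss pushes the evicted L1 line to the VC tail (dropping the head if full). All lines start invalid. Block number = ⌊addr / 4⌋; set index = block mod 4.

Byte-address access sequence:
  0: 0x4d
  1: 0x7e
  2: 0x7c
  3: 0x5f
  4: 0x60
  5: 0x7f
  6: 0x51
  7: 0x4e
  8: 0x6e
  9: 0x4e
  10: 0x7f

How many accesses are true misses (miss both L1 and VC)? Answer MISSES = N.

0: 0x4d (blk 19, set 3) → MISS  vc=[]
1: 0x7e (blk 31, set 3) → MISS  vc=[19]
2: 0x7c (blk 31, set 3) → L1-HIT  vc=[19]
3: 0x5f (blk 23, set 3) → MISS  vc=[19, 31]
4: 0x60 (blk 24, set 0) → MISS  vc=[19, 31]
5: 0x7f (blk 31, set 3) → VC-HIT  vc=[19, 23]
6: 0x51 (blk 20, set 0) → MISS  vc=[19, 23, 24]
7: 0x4e (blk 19, set 3) → VC-HIT  vc=[31, 23, 24]
8: 0x6e (blk 27, set 3) → MISS  vc=[31, 23, 24, 19]
9: 0x4e (blk 19, set 3) → VC-HIT  vc=[31, 23, 24, 27]
10: 0x7f (blk 31, set 3) → VC-HIT  vc=[19, 23, 24, 27]

MISSES = 6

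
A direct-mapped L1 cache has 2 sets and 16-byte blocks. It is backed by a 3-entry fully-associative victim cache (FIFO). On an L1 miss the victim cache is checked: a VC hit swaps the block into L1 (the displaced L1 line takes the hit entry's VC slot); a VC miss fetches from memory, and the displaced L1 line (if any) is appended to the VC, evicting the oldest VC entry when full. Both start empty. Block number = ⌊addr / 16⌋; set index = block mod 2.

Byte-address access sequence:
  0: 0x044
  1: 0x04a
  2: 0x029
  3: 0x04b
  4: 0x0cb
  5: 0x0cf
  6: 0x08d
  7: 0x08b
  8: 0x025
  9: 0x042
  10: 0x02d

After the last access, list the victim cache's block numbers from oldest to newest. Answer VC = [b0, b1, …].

VC = [8, 4, 12]

  [0] addr=0x44 blk=4 s=0: MISS | VC []
  [1] addr=0x4a blk=4 s=0: L1-HIT | VC []
  [2] addr=0x29 blk=2 s=0: MISS | VC [4]
  [3] addr=0x4b blk=4 s=0: VC-HIT | VC [2]
  [4] addr=0xcb blk=12 s=0: MISS | VC [2, 4]
  [5] addr=0xcf blk=12 s=0: L1-HIT | VC [2, 4]
  [6] addr=0x8d blk=8 s=0: MISS | VC [2, 4, 12]
  [7] addr=0x8b blk=8 s=0: L1-HIT | VC [2, 4, 12]
  [8] addr=0x25 blk=2 s=0: VC-HIT | VC [8, 4, 12]
  [9] addr=0x42 blk=4 s=0: VC-HIT | VC [8, 2, 12]
  [10] addr=0x2d blk=2 s=0: VC-HIT | VC [8, 4, 12]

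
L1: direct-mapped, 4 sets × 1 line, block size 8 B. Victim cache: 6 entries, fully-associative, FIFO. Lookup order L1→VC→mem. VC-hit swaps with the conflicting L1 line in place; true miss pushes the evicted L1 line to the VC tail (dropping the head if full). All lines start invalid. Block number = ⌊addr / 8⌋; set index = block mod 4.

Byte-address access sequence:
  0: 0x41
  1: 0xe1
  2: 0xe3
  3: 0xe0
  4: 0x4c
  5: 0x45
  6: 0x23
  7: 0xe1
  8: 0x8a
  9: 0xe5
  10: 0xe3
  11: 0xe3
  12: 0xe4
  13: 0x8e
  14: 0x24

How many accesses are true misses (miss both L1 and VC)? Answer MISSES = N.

MISSES = 5

0: 0x41 (blk 8, set 0) → MISS  vc=[]
1: 0xe1 (blk 28, set 0) → MISS  vc=[8]
2: 0xe3 (blk 28, set 0) → L1-HIT  vc=[8]
3: 0xe0 (blk 28, set 0) → L1-HIT  vc=[8]
4: 0x4c (blk 9, set 1) → MISS  vc=[8]
5: 0x45 (blk 8, set 0) → VC-HIT  vc=[28]
6: 0x23 (blk 4, set 0) → MISS  vc=[28, 8]
7: 0xe1 (blk 28, set 0) → VC-HIT  vc=[4, 8]
8: 0x8a (blk 17, set 1) → MISS  vc=[4, 8, 9]
9: 0xe5 (blk 28, set 0) → L1-HIT  vc=[4, 8, 9]
10: 0xe3 (blk 28, set 0) → L1-HIT  vc=[4, 8, 9]
11: 0xe3 (blk 28, set 0) → L1-HIT  vc=[4, 8, 9]
12: 0xe4 (blk 28, set 0) → L1-HIT  vc=[4, 8, 9]
13: 0x8e (blk 17, set 1) → L1-HIT  vc=[4, 8, 9]
14: 0x24 (blk 4, set 0) → VC-HIT  vc=[28, 8, 9]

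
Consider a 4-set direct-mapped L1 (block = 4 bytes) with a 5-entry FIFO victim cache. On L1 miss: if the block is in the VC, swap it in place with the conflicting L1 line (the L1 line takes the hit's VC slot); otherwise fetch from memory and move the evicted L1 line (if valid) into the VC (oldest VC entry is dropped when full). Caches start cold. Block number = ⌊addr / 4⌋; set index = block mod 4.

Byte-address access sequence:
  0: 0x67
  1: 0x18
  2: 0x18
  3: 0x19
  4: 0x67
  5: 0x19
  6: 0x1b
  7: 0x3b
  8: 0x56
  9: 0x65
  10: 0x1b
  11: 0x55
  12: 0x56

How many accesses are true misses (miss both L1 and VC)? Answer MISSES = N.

MISSES = 4

0: 0x67 (blk 25, set 1) → MISS  vc=[]
1: 0x18 (blk 6, set 2) → MISS  vc=[]
2: 0x18 (blk 6, set 2) → L1-HIT  vc=[]
3: 0x19 (blk 6, set 2) → L1-HIT  vc=[]
4: 0x67 (blk 25, set 1) → L1-HIT  vc=[]
5: 0x19 (blk 6, set 2) → L1-HIT  vc=[]
6: 0x1b (blk 6, set 2) → L1-HIT  vc=[]
7: 0x3b (blk 14, set 2) → MISS  vc=[6]
8: 0x56 (blk 21, set 1) → MISS  vc=[6, 25]
9: 0x65 (blk 25, set 1) → VC-HIT  vc=[6, 21]
10: 0x1b (blk 6, set 2) → VC-HIT  vc=[14, 21]
11: 0x55 (blk 21, set 1) → VC-HIT  vc=[14, 25]
12: 0x56 (blk 21, set 1) → L1-HIT  vc=[14, 25]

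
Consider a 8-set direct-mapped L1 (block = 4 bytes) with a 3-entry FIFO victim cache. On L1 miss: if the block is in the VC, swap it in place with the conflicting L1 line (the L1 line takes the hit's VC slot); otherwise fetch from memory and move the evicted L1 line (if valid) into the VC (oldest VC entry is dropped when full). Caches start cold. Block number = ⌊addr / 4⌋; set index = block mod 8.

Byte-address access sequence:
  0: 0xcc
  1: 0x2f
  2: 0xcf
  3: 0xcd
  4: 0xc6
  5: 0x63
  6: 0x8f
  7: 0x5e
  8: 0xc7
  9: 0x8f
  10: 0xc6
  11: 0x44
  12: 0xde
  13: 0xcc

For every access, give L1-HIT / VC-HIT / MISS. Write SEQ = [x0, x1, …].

#0 0xcc→b51/s3 MISS; vc=[]
#1 0x2f→b11/s3 MISS; vc=[51]
#2 0xcf→b51/s3 VC-HIT; vc=[11]
#3 0xcd→b51/s3 L1-HIT; vc=[11]
#4 0xc6→b49/s1 MISS; vc=[11]
#5 0x63→b24/s0 MISS; vc=[11]
#6 0x8f→b35/s3 MISS; vc=[11,51]
#7 0x5e→b23/s7 MISS; vc=[11,51]
#8 0xc7→b49/s1 L1-HIT; vc=[11,51]
#9 0x8f→b35/s3 L1-HIT; vc=[11,51]
#10 0xc6→b49/s1 L1-HIT; vc=[11,51]
#11 0x44→b17/s1 MISS; vc=[11,51,49]
#12 0xde→b55/s7 MISS; vc=[51,49,23]
#13 0xcc→b51/s3 VC-HIT; vc=[35,49,23]

SEQ = [MISS, MISS, VC-HIT, L1-HIT, MISS, MISS, MISS, MISS, L1-HIT, L1-HIT, L1-HIT, MISS, MISS, VC-HIT]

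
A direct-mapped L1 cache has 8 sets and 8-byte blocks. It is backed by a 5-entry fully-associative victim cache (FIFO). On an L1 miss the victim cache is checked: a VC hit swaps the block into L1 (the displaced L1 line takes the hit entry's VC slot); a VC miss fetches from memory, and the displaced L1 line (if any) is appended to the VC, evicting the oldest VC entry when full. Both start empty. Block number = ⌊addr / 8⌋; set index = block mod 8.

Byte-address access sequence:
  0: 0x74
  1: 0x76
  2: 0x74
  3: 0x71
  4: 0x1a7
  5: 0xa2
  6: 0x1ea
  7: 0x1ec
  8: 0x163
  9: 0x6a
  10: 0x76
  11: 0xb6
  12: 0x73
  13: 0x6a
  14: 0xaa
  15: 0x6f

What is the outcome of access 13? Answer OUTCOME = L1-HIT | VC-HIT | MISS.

  [0] addr=0x74 blk=14 s=6: MISS | VC []
  [1] addr=0x76 blk=14 s=6: L1-HIT | VC []
  [2] addr=0x74 blk=14 s=6: L1-HIT | VC []
  [3] addr=0x71 blk=14 s=6: L1-HIT | VC []
  [4] addr=0x1a7 blk=52 s=4: MISS | VC []
  [5] addr=0xa2 blk=20 s=4: MISS | VC [52]
  [6] addr=0x1ea blk=61 s=5: MISS | VC [52]
  [7] addr=0x1ec blk=61 s=5: L1-HIT | VC [52]
  [8] addr=0x163 blk=44 s=4: MISS | VC [52, 20]
  [9] addr=0x6a blk=13 s=5: MISS | VC [52, 20, 61]
  [10] addr=0x76 blk=14 s=6: L1-HIT | VC [52, 20, 61]
  [11] addr=0xb6 blk=22 s=6: MISS | VC [52, 20, 61, 14]
  [12] addr=0x73 blk=14 s=6: VC-HIT | VC [52, 20, 61, 22]
  [13] addr=0x6a blk=13 s=5: L1-HIT | VC [52, 20, 61, 22]
  [14] addr=0xaa blk=21 s=5: MISS | VC [52, 20, 61, 22, 13]
  [15] addr=0x6f blk=13 s=5: VC-HIT | VC [52, 20, 61, 22, 21]

OUTCOME = L1-HIT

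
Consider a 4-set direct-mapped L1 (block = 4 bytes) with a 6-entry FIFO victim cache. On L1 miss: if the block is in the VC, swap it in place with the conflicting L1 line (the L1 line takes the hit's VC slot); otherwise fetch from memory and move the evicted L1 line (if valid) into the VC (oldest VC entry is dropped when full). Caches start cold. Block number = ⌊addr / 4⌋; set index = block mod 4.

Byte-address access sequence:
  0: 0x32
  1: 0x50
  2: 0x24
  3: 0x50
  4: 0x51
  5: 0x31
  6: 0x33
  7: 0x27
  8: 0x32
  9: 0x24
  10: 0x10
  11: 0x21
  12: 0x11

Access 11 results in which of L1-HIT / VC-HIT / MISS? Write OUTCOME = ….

  [0] addr=0x32 blk=12 s=0: MISS | VC []
  [1] addr=0x50 blk=20 s=0: MISS | VC [12]
  [2] addr=0x24 blk=9 s=1: MISS | VC [12]
  [3] addr=0x50 blk=20 s=0: L1-HIT | VC [12]
  [4] addr=0x51 blk=20 s=0: L1-HIT | VC [12]
  [5] addr=0x31 blk=12 s=0: VC-HIT | VC [20]
  [6] addr=0x33 blk=12 s=0: L1-HIT | VC [20]
  [7] addr=0x27 blk=9 s=1: L1-HIT | VC [20]
  [8] addr=0x32 blk=12 s=0: L1-HIT | VC [20]
  [9] addr=0x24 blk=9 s=1: L1-HIT | VC [20]
  [10] addr=0x10 blk=4 s=0: MISS | VC [20, 12]
  [11] addr=0x21 blk=8 s=0: MISS | VC [20, 12, 4]
  [12] addr=0x11 blk=4 s=0: VC-HIT | VC [20, 12, 8]

OUTCOME = MISS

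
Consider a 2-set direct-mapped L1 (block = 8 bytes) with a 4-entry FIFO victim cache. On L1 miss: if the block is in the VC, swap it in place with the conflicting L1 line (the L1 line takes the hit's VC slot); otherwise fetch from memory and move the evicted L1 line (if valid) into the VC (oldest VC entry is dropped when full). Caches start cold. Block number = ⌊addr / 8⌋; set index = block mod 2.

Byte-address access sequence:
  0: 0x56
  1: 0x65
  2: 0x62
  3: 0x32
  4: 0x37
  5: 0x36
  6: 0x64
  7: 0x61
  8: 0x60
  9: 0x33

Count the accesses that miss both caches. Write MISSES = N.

MISSES = 3

#0 0x56→b10/s0 MISS; vc=[]
#1 0x65→b12/s0 MISS; vc=[10]
#2 0x62→b12/s0 L1-HIT; vc=[10]
#3 0x32→b6/s0 MISS; vc=[10,12]
#4 0x37→b6/s0 L1-HIT; vc=[10,12]
#5 0x36→b6/s0 L1-HIT; vc=[10,12]
#6 0x64→b12/s0 VC-HIT; vc=[10,6]
#7 0x61→b12/s0 L1-HIT; vc=[10,6]
#8 0x60→b12/s0 L1-HIT; vc=[10,6]
#9 0x33→b6/s0 VC-HIT; vc=[10,12]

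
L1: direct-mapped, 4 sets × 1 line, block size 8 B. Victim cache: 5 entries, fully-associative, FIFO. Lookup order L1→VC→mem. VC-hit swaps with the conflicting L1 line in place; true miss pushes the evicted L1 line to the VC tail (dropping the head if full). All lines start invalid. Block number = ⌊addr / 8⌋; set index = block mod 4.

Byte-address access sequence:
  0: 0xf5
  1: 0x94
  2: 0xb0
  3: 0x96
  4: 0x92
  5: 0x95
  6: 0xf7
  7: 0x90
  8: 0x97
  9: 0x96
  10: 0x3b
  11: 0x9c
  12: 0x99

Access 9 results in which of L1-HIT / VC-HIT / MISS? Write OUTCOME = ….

#0 0xf5→b30/s2 MISS; vc=[]
#1 0x94→b18/s2 MISS; vc=[30]
#2 0xb0→b22/s2 MISS; vc=[30,18]
#3 0x96→b18/s2 VC-HIT; vc=[30,22]
#4 0x92→b18/s2 L1-HIT; vc=[30,22]
#5 0x95→b18/s2 L1-HIT; vc=[30,22]
#6 0xf7→b30/s2 VC-HIT; vc=[18,22]
#7 0x90→b18/s2 VC-HIT; vc=[30,22]
#8 0x97→b18/s2 L1-HIT; vc=[30,22]
#9 0x96→b18/s2 L1-HIT; vc=[30,22]
#10 0x3b→b7/s3 MISS; vc=[30,22]
#11 0x9c→b19/s3 MISS; vc=[30,22,7]
#12 0x99→b19/s3 L1-HIT; vc=[30,22,7]

OUTCOME = L1-HIT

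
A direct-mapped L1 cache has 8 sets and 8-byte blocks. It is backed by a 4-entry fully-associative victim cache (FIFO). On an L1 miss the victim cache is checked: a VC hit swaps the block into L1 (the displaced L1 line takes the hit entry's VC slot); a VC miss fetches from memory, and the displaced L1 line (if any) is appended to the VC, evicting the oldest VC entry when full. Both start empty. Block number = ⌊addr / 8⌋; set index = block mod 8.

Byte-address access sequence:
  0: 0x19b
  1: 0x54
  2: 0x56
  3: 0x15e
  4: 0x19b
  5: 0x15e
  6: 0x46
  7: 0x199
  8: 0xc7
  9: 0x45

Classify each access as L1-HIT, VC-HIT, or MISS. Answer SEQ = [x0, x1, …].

SEQ = [MISS, MISS, L1-HIT, MISS, VC-HIT, VC-HIT, MISS, VC-HIT, MISS, VC-HIT]

  [0] addr=0x19b blk=51 s=3: MISS | VC []
  [1] addr=0x54 blk=10 s=2: MISS | VC []
  [2] addr=0x56 blk=10 s=2: L1-HIT | VC []
  [3] addr=0x15e blk=43 s=3: MISS | VC [51]
  [4] addr=0x19b blk=51 s=3: VC-HIT | VC [43]
  [5] addr=0x15e blk=43 s=3: VC-HIT | VC [51]
  [6] addr=0x46 blk=8 s=0: MISS | VC [51]
  [7] addr=0x199 blk=51 s=3: VC-HIT | VC [43]
  [8] addr=0xc7 blk=24 s=0: MISS | VC [43, 8]
  [9] addr=0x45 blk=8 s=0: VC-HIT | VC [43, 24]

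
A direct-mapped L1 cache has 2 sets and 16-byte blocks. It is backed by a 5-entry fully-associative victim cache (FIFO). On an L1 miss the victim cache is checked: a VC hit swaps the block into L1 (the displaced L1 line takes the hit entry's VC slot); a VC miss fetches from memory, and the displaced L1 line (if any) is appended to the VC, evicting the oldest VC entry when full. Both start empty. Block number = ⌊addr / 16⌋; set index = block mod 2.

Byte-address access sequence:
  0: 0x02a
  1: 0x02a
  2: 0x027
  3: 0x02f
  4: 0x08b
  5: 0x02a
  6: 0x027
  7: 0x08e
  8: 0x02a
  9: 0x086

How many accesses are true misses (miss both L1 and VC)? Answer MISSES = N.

MISSES = 2

  [0] addr=0x2a blk=2 s=0: MISS | VC []
  [1] addr=0x2a blk=2 s=0: L1-HIT | VC []
  [2] addr=0x27 blk=2 s=0: L1-HIT | VC []
  [3] addr=0x2f blk=2 s=0: L1-HIT | VC []
  [4] addr=0x8b blk=8 s=0: MISS | VC [2]
  [5] addr=0x2a blk=2 s=0: VC-HIT | VC [8]
  [6] addr=0x27 blk=2 s=0: L1-HIT | VC [8]
  [7] addr=0x8e blk=8 s=0: VC-HIT | VC [2]
  [8] addr=0x2a blk=2 s=0: VC-HIT | VC [8]
  [9] addr=0x86 blk=8 s=0: VC-HIT | VC [2]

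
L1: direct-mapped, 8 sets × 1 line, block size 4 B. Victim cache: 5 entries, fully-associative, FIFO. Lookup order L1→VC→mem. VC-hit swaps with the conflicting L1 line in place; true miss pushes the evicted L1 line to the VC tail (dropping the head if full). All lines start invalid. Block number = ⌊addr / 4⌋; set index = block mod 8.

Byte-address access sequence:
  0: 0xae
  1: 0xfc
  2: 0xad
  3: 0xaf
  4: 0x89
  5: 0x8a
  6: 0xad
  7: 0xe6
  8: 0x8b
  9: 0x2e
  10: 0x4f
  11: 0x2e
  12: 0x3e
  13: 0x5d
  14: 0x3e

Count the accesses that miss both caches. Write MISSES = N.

  [0] addr=0xae blk=43 s=3: MISS | VC []
  [1] addr=0xfc blk=63 s=7: MISS | VC []
  [2] addr=0xad blk=43 s=3: L1-HIT | VC []
  [3] addr=0xaf blk=43 s=3: L1-HIT | VC []
  [4] addr=0x89 blk=34 s=2: MISS | VC []
  [5] addr=0x8a blk=34 s=2: L1-HIT | VC []
  [6] addr=0xad blk=43 s=3: L1-HIT | VC []
  [7] addr=0xe6 blk=57 s=1: MISS | VC []
  [8] addr=0x8b blk=34 s=2: L1-HIT | VC []
  [9] addr=0x2e blk=11 s=3: MISS | VC [43]
  [10] addr=0x4f blk=19 s=3: MISS | VC [43, 11]
  [11] addr=0x2e blk=11 s=3: VC-HIT | VC [43, 19]
  [12] addr=0x3e blk=15 s=7: MISS | VC [43, 19, 63]
  [13] addr=0x5d blk=23 s=7: MISS | VC [43, 19, 63, 15]
  [14] addr=0x3e blk=15 s=7: VC-HIT | VC [43, 19, 63, 23]

MISSES = 8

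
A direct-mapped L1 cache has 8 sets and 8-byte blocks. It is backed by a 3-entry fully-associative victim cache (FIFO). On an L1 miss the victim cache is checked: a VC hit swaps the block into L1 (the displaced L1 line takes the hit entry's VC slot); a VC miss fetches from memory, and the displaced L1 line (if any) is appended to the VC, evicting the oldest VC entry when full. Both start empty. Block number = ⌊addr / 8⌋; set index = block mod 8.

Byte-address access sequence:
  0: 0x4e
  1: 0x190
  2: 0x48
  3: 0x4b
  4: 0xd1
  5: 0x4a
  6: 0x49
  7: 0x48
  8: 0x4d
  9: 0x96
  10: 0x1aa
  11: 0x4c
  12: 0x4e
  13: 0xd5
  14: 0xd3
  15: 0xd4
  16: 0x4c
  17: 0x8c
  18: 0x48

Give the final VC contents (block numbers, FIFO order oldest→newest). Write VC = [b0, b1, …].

VC = [50, 18, 17]

0: 0x4e (blk 9, set 1) → MISS  vc=[]
1: 0x190 (blk 50, set 2) → MISS  vc=[]
2: 0x48 (blk 9, set 1) → L1-HIT  vc=[]
3: 0x4b (blk 9, set 1) → L1-HIT  vc=[]
4: 0xd1 (blk 26, set 2) → MISS  vc=[50]
5: 0x4a (blk 9, set 1) → L1-HIT  vc=[50]
6: 0x49 (blk 9, set 1) → L1-HIT  vc=[50]
7: 0x48 (blk 9, set 1) → L1-HIT  vc=[50]
8: 0x4d (blk 9, set 1) → L1-HIT  vc=[50]
9: 0x96 (blk 18, set 2) → MISS  vc=[50, 26]
10: 0x1aa (blk 53, set 5) → MISS  vc=[50, 26]
11: 0x4c (blk 9, set 1) → L1-HIT  vc=[50, 26]
12: 0x4e (blk 9, set 1) → L1-HIT  vc=[50, 26]
13: 0xd5 (blk 26, set 2) → VC-HIT  vc=[50, 18]
14: 0xd3 (blk 26, set 2) → L1-HIT  vc=[50, 18]
15: 0xd4 (blk 26, set 2) → L1-HIT  vc=[50, 18]
16: 0x4c (blk 9, set 1) → L1-HIT  vc=[50, 18]
17: 0x8c (blk 17, set 1) → MISS  vc=[50, 18, 9]
18: 0x48 (blk 9, set 1) → VC-HIT  vc=[50, 18, 17]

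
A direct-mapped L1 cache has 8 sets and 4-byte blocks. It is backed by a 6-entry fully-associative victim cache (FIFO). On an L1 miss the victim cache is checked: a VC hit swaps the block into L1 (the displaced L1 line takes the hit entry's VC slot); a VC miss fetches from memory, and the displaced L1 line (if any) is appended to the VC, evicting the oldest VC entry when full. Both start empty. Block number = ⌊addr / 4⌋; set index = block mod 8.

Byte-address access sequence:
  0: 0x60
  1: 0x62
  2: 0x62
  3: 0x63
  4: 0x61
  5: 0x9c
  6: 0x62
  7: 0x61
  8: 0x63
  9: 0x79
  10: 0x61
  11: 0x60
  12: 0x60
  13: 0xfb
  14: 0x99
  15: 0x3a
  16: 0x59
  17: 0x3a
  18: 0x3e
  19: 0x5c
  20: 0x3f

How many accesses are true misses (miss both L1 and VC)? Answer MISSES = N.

0: 0x60 (blk 24, set 0) → MISS  vc=[]
1: 0x62 (blk 24, set 0) → L1-HIT  vc=[]
2: 0x62 (blk 24, set 0) → L1-HIT  vc=[]
3: 0x63 (blk 24, set 0) → L1-HIT  vc=[]
4: 0x61 (blk 24, set 0) → L1-HIT  vc=[]
5: 0x9c (blk 39, set 7) → MISS  vc=[]
6: 0x62 (blk 24, set 0) → L1-HIT  vc=[]
7: 0x61 (blk 24, set 0) → L1-HIT  vc=[]
8: 0x63 (blk 24, set 0) → L1-HIT  vc=[]
9: 0x79 (blk 30, set 6) → MISS  vc=[]
10: 0x61 (blk 24, set 0) → L1-HIT  vc=[]
11: 0x60 (blk 24, set 0) → L1-HIT  vc=[]
12: 0x60 (blk 24, set 0) → L1-HIT  vc=[]
13: 0xfb (blk 62, set 6) → MISS  vc=[30]
14: 0x99 (blk 38, set 6) → MISS  vc=[30, 62]
15: 0x3a (blk 14, set 6) → MISS  vc=[30, 62, 38]
16: 0x59 (blk 22, set 6) → MISS  vc=[30, 62, 38, 14]
17: 0x3a (blk 14, set 6) → VC-HIT  vc=[30, 62, 38, 22]
18: 0x3e (blk 15, set 7) → MISS  vc=[30, 62, 38, 22, 39]
19: 0x5c (blk 23, set 7) → MISS  vc=[30, 62, 38, 22, 39, 15]
20: 0x3f (blk 15, set 7) → VC-HIT  vc=[30, 62, 38, 22, 39, 23]

MISSES = 9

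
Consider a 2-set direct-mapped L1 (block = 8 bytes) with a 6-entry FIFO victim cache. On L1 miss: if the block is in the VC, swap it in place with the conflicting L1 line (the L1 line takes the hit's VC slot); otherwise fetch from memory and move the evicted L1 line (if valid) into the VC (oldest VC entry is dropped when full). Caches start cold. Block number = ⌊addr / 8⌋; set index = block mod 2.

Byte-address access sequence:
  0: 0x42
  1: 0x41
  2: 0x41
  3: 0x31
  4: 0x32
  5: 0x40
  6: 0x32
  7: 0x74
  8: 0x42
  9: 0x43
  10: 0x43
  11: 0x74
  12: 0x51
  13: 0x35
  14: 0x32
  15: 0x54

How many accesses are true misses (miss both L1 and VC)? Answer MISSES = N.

MISSES = 4

0: 0x42 (blk 8, set 0) → MISS  vc=[]
1: 0x41 (blk 8, set 0) → L1-HIT  vc=[]
2: 0x41 (blk 8, set 0) → L1-HIT  vc=[]
3: 0x31 (blk 6, set 0) → MISS  vc=[8]
4: 0x32 (blk 6, set 0) → L1-HIT  vc=[8]
5: 0x40 (blk 8, set 0) → VC-HIT  vc=[6]
6: 0x32 (blk 6, set 0) → VC-HIT  vc=[8]
7: 0x74 (blk 14, set 0) → MISS  vc=[8, 6]
8: 0x42 (blk 8, set 0) → VC-HIT  vc=[14, 6]
9: 0x43 (blk 8, set 0) → L1-HIT  vc=[14, 6]
10: 0x43 (blk 8, set 0) → L1-HIT  vc=[14, 6]
11: 0x74 (blk 14, set 0) → VC-HIT  vc=[8, 6]
12: 0x51 (blk 10, set 0) → MISS  vc=[8, 6, 14]
13: 0x35 (blk 6, set 0) → VC-HIT  vc=[8, 10, 14]
14: 0x32 (blk 6, set 0) → L1-HIT  vc=[8, 10, 14]
15: 0x54 (blk 10, set 0) → VC-HIT  vc=[8, 6, 14]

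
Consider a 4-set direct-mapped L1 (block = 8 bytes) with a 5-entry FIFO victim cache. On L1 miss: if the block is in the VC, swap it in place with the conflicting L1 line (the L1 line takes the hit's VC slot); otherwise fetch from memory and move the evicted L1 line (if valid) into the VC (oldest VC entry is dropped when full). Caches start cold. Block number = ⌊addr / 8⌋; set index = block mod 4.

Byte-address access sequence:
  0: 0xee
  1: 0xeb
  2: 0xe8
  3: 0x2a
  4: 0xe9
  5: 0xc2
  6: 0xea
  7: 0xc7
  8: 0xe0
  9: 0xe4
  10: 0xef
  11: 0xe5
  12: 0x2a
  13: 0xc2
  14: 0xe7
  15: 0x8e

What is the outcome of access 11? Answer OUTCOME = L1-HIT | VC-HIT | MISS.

  [0] addr=0xee blk=29 s=1: MISS | VC []
  [1] addr=0xeb blk=29 s=1: L1-HIT | VC []
  [2] addr=0xe8 blk=29 s=1: L1-HIT | VC []
  [3] addr=0x2a blk=5 s=1: MISS | VC [29]
  [4] addr=0xe9 blk=29 s=1: VC-HIT | VC [5]
  [5] addr=0xc2 blk=24 s=0: MISS | VC [5]
  [6] addr=0xea blk=29 s=1: L1-HIT | VC [5]
  [7] addr=0xc7 blk=24 s=0: L1-HIT | VC [5]
  [8] addr=0xe0 blk=28 s=0: MISS | VC [5, 24]
  [9] addr=0xe4 blk=28 s=0: L1-HIT | VC [5, 24]
  [10] addr=0xef blk=29 s=1: L1-HIT | VC [5, 24]
  [11] addr=0xe5 blk=28 s=0: L1-HIT | VC [5, 24]
  [12] addr=0x2a blk=5 s=1: VC-HIT | VC [29, 24]
  [13] addr=0xc2 blk=24 s=0: VC-HIT | VC [29, 28]
  [14] addr=0xe7 blk=28 s=0: VC-HIT | VC [29, 24]
  [15] addr=0x8e blk=17 s=1: MISS | VC [29, 24, 5]

OUTCOME = L1-HIT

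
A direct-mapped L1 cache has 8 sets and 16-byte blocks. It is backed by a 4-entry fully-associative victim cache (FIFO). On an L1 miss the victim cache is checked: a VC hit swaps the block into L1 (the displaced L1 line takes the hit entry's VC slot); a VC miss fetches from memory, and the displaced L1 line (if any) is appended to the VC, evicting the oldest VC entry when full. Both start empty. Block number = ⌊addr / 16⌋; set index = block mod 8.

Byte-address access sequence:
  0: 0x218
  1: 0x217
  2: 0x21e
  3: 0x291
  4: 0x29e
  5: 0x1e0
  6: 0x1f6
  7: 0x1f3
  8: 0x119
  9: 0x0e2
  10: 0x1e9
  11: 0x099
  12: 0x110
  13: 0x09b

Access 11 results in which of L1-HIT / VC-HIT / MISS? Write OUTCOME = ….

#0 0x218→b33/s1 MISS; vc=[]
#1 0x217→b33/s1 L1-HIT; vc=[]
#2 0x21e→b33/s1 L1-HIT; vc=[]
#3 0x291→b41/s1 MISS; vc=[33]
#4 0x29e→b41/s1 L1-HIT; vc=[33]
#5 0x1e0→b30/s6 MISS; vc=[33]
#6 0x1f6→b31/s7 MISS; vc=[33]
#7 0x1f3→b31/s7 L1-HIT; vc=[33]
#8 0x119→b17/s1 MISS; vc=[33,41]
#9 0xe2→b14/s6 MISS; vc=[33,41,30]
#10 0x1e9→b30/s6 VC-HIT; vc=[33,41,14]
#11 0x99→b9/s1 MISS; vc=[33,41,14,17]
#12 0x110→b17/s1 VC-HIT; vc=[33,41,14,9]
#13 0x9b→b9/s1 VC-HIT; vc=[33,41,14,17]

OUTCOME = MISS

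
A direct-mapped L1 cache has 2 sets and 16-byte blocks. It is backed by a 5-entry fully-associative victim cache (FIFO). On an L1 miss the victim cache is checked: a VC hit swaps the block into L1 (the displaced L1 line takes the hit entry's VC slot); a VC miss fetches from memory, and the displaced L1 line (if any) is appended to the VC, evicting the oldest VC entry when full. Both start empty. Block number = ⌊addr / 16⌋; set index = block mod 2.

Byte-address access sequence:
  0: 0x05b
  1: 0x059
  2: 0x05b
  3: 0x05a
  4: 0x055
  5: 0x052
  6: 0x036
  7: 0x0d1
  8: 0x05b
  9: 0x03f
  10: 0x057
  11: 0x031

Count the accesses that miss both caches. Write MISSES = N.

  [0] addr=0x5b blk=5 s=1: MISS | VC []
  [1] addr=0x59 blk=5 s=1: L1-HIT | VC []
  [2] addr=0x5b blk=5 s=1: L1-HIT | VC []
  [3] addr=0x5a blk=5 s=1: L1-HIT | VC []
  [4] addr=0x55 blk=5 s=1: L1-HIT | VC []
  [5] addr=0x52 blk=5 s=1: L1-HIT | VC []
  [6] addr=0x36 blk=3 s=1: MISS | VC [5]
  [7] addr=0xd1 blk=13 s=1: MISS | VC [5, 3]
  [8] addr=0x5b blk=5 s=1: VC-HIT | VC [13, 3]
  [9] addr=0x3f blk=3 s=1: VC-HIT | VC [13, 5]
  [10] addr=0x57 blk=5 s=1: VC-HIT | VC [13, 3]
  [11] addr=0x31 blk=3 s=1: VC-HIT | VC [13, 5]

MISSES = 3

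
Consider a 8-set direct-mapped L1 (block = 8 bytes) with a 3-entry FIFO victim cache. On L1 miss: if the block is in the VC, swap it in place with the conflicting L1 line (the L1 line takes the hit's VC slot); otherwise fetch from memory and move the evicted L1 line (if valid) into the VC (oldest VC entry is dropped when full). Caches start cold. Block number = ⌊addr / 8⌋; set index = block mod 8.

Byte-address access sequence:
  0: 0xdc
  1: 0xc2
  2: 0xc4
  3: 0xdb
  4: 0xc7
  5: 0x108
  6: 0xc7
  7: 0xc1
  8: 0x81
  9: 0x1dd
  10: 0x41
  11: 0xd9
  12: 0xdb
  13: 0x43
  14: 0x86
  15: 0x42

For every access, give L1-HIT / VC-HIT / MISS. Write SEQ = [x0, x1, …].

0: 0xdc (blk 27, set 3) → MISS  vc=[]
1: 0xc2 (blk 24, set 0) → MISS  vc=[]
2: 0xc4 (blk 24, set 0) → L1-HIT  vc=[]
3: 0xdb (blk 27, set 3) → L1-HIT  vc=[]
4: 0xc7 (blk 24, set 0) → L1-HIT  vc=[]
5: 0x108 (blk 33, set 1) → MISS  vc=[]
6: 0xc7 (blk 24, set 0) → L1-HIT  vc=[]
7: 0xc1 (blk 24, set 0) → L1-HIT  vc=[]
8: 0x81 (blk 16, set 0) → MISS  vc=[24]
9: 0x1dd (blk 59, set 3) → MISS  vc=[24, 27]
10: 0x41 (blk 8, set 0) → MISS  vc=[24, 27, 16]
11: 0xd9 (blk 27, set 3) → VC-HIT  vc=[24, 59, 16]
12: 0xdb (blk 27, set 3) → L1-HIT  vc=[24, 59, 16]
13: 0x43 (blk 8, set 0) → L1-HIT  vc=[24, 59, 16]
14: 0x86 (blk 16, set 0) → VC-HIT  vc=[24, 59, 8]
15: 0x42 (blk 8, set 0) → VC-HIT  vc=[24, 59, 16]

SEQ = [MISS, MISS, L1-HIT, L1-HIT, L1-HIT, MISS, L1-HIT, L1-HIT, MISS, MISS, MISS, VC-HIT, L1-HIT, L1-HIT, VC-HIT, VC-HIT]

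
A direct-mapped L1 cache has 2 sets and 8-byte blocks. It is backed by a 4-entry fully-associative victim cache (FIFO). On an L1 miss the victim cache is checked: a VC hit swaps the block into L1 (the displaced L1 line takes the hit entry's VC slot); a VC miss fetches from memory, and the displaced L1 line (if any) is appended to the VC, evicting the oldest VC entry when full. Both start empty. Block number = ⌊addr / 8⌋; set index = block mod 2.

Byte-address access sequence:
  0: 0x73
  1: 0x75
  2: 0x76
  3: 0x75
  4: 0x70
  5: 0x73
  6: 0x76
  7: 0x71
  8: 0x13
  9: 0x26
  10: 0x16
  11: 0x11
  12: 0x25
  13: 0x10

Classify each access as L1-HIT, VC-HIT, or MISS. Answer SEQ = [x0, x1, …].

0: 0x73 (blk 14, set 0) → MISS  vc=[]
1: 0x75 (blk 14, set 0) → L1-HIT  vc=[]
2: 0x76 (blk 14, set 0) → L1-HIT  vc=[]
3: 0x75 (blk 14, set 0) → L1-HIT  vc=[]
4: 0x70 (blk 14, set 0) → L1-HIT  vc=[]
5: 0x73 (blk 14, set 0) → L1-HIT  vc=[]
6: 0x76 (blk 14, set 0) → L1-HIT  vc=[]
7: 0x71 (blk 14, set 0) → L1-HIT  vc=[]
8: 0x13 (blk 2, set 0) → MISS  vc=[14]
9: 0x26 (blk 4, set 0) → MISS  vc=[14, 2]
10: 0x16 (blk 2, set 0) → VC-HIT  vc=[14, 4]
11: 0x11 (blk 2, set 0) → L1-HIT  vc=[14, 4]
12: 0x25 (blk 4, set 0) → VC-HIT  vc=[14, 2]
13: 0x10 (blk 2, set 0) → VC-HIT  vc=[14, 4]

SEQ = [MISS, L1-HIT, L1-HIT, L1-HIT, L1-HIT, L1-HIT, L1-HIT, L1-HIT, MISS, MISS, VC-HIT, L1-HIT, VC-HIT, VC-HIT]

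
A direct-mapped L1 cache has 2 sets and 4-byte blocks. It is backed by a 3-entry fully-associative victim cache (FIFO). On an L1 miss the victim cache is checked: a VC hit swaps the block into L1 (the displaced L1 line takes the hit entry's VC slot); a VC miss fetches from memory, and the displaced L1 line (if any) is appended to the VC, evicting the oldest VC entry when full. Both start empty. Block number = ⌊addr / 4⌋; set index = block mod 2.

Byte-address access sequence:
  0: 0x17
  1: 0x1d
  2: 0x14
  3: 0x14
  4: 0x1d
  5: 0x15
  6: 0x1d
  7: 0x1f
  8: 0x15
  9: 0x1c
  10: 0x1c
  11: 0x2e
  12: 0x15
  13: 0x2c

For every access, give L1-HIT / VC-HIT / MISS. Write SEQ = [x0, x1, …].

SEQ = [MISS, MISS, VC-HIT, L1-HIT, VC-HIT, VC-HIT, VC-HIT, L1-HIT, VC-HIT, VC-HIT, L1-HIT, MISS, VC-HIT, VC-HIT]

  [0] addr=0x17 blk=5 s=1: MISS | VC []
  [1] addr=0x1d blk=7 s=1: MISS | VC [5]
  [2] addr=0x14 blk=5 s=1: VC-HIT | VC [7]
  [3] addr=0x14 blk=5 s=1: L1-HIT | VC [7]
  [4] addr=0x1d blk=7 s=1: VC-HIT | VC [5]
  [5] addr=0x15 blk=5 s=1: VC-HIT | VC [7]
  [6] addr=0x1d blk=7 s=1: VC-HIT | VC [5]
  [7] addr=0x1f blk=7 s=1: L1-HIT | VC [5]
  [8] addr=0x15 blk=5 s=1: VC-HIT | VC [7]
  [9] addr=0x1c blk=7 s=1: VC-HIT | VC [5]
  [10] addr=0x1c blk=7 s=1: L1-HIT | VC [5]
  [11] addr=0x2e blk=11 s=1: MISS | VC [5, 7]
  [12] addr=0x15 blk=5 s=1: VC-HIT | VC [11, 7]
  [13] addr=0x2c blk=11 s=1: VC-HIT | VC [5, 7]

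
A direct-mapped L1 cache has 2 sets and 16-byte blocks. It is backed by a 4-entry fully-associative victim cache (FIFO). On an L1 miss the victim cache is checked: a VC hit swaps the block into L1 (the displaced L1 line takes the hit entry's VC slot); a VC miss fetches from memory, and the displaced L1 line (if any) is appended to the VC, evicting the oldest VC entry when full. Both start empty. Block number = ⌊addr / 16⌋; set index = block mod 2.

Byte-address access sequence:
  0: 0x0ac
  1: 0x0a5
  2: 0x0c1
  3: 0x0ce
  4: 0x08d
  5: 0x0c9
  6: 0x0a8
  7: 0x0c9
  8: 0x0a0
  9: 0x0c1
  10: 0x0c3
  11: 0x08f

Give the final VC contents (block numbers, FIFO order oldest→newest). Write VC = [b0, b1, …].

VC = [10, 12]

0: 0xac (blk 10, set 0) → MISS  vc=[]
1: 0xa5 (blk 10, set 0) → L1-HIT  vc=[]
2: 0xc1 (blk 12, set 0) → MISS  vc=[10]
3: 0xce (blk 12, set 0) → L1-HIT  vc=[10]
4: 0x8d (blk 8, set 0) → MISS  vc=[10, 12]
5: 0xc9 (blk 12, set 0) → VC-HIT  vc=[10, 8]
6: 0xa8 (blk 10, set 0) → VC-HIT  vc=[12, 8]
7: 0xc9 (blk 12, set 0) → VC-HIT  vc=[10, 8]
8: 0xa0 (blk 10, set 0) → VC-HIT  vc=[12, 8]
9: 0xc1 (blk 12, set 0) → VC-HIT  vc=[10, 8]
10: 0xc3 (blk 12, set 0) → L1-HIT  vc=[10, 8]
11: 0x8f (blk 8, set 0) → VC-HIT  vc=[10, 12]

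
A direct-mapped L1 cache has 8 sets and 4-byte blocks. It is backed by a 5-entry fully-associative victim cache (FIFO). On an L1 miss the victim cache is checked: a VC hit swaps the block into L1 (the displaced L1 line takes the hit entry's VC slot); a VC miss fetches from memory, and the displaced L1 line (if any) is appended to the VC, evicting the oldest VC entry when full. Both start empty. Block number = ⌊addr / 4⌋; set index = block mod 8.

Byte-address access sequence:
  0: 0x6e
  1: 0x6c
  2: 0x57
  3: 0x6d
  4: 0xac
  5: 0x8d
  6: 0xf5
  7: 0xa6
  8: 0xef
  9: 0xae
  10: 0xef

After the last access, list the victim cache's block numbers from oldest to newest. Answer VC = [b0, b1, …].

#0 0x6e→b27/s3 MISS; vc=[]
#1 0x6c→b27/s3 L1-HIT; vc=[]
#2 0x57→b21/s5 MISS; vc=[]
#3 0x6d→b27/s3 L1-HIT; vc=[]
#4 0xac→b43/s3 MISS; vc=[27]
#5 0x8d→b35/s3 MISS; vc=[27,43]
#6 0xf5→b61/s5 MISS; vc=[27,43,21]
#7 0xa6→b41/s1 MISS; vc=[27,43,21]
#8 0xef→b59/s3 MISS; vc=[27,43,21,35]
#9 0xae→b43/s3 VC-HIT; vc=[27,59,21,35]
#10 0xef→b59/s3 VC-HIT; vc=[27,43,21,35]

VC = [27, 43, 21, 35]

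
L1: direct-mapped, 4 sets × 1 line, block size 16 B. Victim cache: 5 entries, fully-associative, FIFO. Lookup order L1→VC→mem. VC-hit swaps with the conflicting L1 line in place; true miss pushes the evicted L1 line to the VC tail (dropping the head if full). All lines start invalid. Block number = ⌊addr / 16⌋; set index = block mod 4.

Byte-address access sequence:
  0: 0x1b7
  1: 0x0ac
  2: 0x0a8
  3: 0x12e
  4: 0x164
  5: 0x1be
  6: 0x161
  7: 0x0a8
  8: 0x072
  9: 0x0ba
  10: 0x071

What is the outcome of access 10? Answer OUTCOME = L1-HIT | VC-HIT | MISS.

#0 0x1b7→b27/s3 MISS; vc=[]
#1 0xac→b10/s2 MISS; vc=[]
#2 0xa8→b10/s2 L1-HIT; vc=[]
#3 0x12e→b18/s2 MISS; vc=[10]
#4 0x164→b22/s2 MISS; vc=[10,18]
#5 0x1be→b27/s3 L1-HIT; vc=[10,18]
#6 0x161→b22/s2 L1-HIT; vc=[10,18]
#7 0xa8→b10/s2 VC-HIT; vc=[22,18]
#8 0x72→b7/s3 MISS; vc=[22,18,27]
#9 0xba→b11/s3 MISS; vc=[22,18,27,7]
#10 0x71→b7/s3 VC-HIT; vc=[22,18,27,11]

OUTCOME = VC-HIT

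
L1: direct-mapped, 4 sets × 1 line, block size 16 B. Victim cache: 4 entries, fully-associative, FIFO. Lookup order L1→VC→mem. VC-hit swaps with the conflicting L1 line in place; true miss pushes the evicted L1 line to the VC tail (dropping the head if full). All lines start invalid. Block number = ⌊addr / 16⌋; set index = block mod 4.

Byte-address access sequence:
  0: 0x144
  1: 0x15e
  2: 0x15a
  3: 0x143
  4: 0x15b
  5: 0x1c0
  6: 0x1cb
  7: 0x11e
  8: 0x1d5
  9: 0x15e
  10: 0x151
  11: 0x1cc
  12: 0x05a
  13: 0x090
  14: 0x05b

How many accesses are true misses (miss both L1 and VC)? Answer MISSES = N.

MISSES = 7

#0 0x144→b20/s0 MISS; vc=[]
#1 0x15e→b21/s1 MISS; vc=[]
#2 0x15a→b21/s1 L1-HIT; vc=[]
#3 0x143→b20/s0 L1-HIT; vc=[]
#4 0x15b→b21/s1 L1-HIT; vc=[]
#5 0x1c0→b28/s0 MISS; vc=[20]
#6 0x1cb→b28/s0 L1-HIT; vc=[20]
#7 0x11e→b17/s1 MISS; vc=[20,21]
#8 0x1d5→b29/s1 MISS; vc=[20,21,17]
#9 0x15e→b21/s1 VC-HIT; vc=[20,29,17]
#10 0x151→b21/s1 L1-HIT; vc=[20,29,17]
#11 0x1cc→b28/s0 L1-HIT; vc=[20,29,17]
#12 0x5a→b5/s1 MISS; vc=[20,29,17,21]
#13 0x90→b9/s1 MISS; vc=[29,17,21,5]
#14 0x5b→b5/s1 VC-HIT; vc=[29,17,21,9]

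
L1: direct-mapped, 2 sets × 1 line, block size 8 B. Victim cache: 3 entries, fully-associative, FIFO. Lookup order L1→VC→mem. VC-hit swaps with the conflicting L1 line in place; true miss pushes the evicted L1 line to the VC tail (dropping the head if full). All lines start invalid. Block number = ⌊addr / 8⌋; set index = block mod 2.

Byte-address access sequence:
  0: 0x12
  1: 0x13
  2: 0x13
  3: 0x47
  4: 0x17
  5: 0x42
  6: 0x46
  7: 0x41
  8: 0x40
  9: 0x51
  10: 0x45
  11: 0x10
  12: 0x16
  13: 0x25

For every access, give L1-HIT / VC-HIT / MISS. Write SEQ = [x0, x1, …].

  [0] addr=0x12 blk=2 s=0: MISS | VC []
  [1] addr=0x13 blk=2 s=0: L1-HIT | VC []
  [2] addr=0x13 blk=2 s=0: L1-HIT | VC []
  [3] addr=0x47 blk=8 s=0: MISS | VC [2]
  [4] addr=0x17 blk=2 s=0: VC-HIT | VC [8]
  [5] addr=0x42 blk=8 s=0: VC-HIT | VC [2]
  [6] addr=0x46 blk=8 s=0: L1-HIT | VC [2]
  [7] addr=0x41 blk=8 s=0: L1-HIT | VC [2]
  [8] addr=0x40 blk=8 s=0: L1-HIT | VC [2]
  [9] addr=0x51 blk=10 s=0: MISS | VC [2, 8]
  [10] addr=0x45 blk=8 s=0: VC-HIT | VC [2, 10]
  [11] addr=0x10 blk=2 s=0: VC-HIT | VC [8, 10]
  [12] addr=0x16 blk=2 s=0: L1-HIT | VC [8, 10]
  [13] addr=0x25 blk=4 s=0: MISS | VC [8, 10, 2]

SEQ = [MISS, L1-HIT, L1-HIT, MISS, VC-HIT, VC-HIT, L1-HIT, L1-HIT, L1-HIT, MISS, VC-HIT, VC-HIT, L1-HIT, MISS]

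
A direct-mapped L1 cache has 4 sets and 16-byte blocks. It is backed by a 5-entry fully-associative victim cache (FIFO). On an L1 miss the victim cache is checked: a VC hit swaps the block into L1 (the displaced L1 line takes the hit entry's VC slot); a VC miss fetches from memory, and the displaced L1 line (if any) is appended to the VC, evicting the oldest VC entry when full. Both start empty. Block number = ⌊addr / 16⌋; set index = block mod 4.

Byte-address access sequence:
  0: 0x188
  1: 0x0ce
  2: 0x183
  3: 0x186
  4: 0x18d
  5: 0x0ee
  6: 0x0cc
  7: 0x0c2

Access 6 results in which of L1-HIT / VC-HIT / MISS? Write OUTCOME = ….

  [0] addr=0x188 blk=24 s=0: MISS | VC []
  [1] addr=0xce blk=12 s=0: MISS | VC [24]
  [2] addr=0x183 blk=24 s=0: VC-HIT | VC [12]
  [3] addr=0x186 blk=24 s=0: L1-HIT | VC [12]
  [4] addr=0x18d blk=24 s=0: L1-HIT | VC [12]
  [5] addr=0xee blk=14 s=2: MISS | VC [12]
  [6] addr=0xcc blk=12 s=0: VC-HIT | VC [24]
  [7] addr=0xc2 blk=12 s=0: L1-HIT | VC [24]

OUTCOME = VC-HIT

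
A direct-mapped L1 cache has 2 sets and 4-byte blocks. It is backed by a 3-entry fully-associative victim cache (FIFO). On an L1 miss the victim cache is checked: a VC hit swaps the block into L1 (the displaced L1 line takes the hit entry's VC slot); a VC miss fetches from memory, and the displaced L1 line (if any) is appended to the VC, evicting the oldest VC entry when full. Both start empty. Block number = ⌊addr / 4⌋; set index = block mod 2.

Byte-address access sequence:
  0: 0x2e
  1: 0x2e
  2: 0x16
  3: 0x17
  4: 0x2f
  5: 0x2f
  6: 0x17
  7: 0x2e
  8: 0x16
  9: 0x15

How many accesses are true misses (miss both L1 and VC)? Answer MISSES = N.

#0 0x2e→b11/s1 MISS; vc=[]
#1 0x2e→b11/s1 L1-HIT; vc=[]
#2 0x16→b5/s1 MISS; vc=[11]
#3 0x17→b5/s1 L1-HIT; vc=[11]
#4 0x2f→b11/s1 VC-HIT; vc=[5]
#5 0x2f→b11/s1 L1-HIT; vc=[5]
#6 0x17→b5/s1 VC-HIT; vc=[11]
#7 0x2e→b11/s1 VC-HIT; vc=[5]
#8 0x16→b5/s1 VC-HIT; vc=[11]
#9 0x15→b5/s1 L1-HIT; vc=[11]

MISSES = 2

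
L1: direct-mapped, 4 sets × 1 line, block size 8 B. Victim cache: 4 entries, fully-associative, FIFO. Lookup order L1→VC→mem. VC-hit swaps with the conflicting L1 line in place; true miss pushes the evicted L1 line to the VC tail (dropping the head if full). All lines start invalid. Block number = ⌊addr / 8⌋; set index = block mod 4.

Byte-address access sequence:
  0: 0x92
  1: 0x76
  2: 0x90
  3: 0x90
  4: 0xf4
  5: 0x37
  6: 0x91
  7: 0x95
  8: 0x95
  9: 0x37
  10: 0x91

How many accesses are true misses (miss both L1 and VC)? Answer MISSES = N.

MISSES = 4

0: 0x92 (blk 18, set 2) → MISS  vc=[]
1: 0x76 (blk 14, set 2) → MISS  vc=[18]
2: 0x90 (blk 18, set 2) → VC-HIT  vc=[14]
3: 0x90 (blk 18, set 2) → L1-HIT  vc=[14]
4: 0xf4 (blk 30, set 2) → MISS  vc=[14, 18]
5: 0x37 (blk 6, set 2) → MISS  vc=[14, 18, 30]
6: 0x91 (blk 18, set 2) → VC-HIT  vc=[14, 6, 30]
7: 0x95 (blk 18, set 2) → L1-HIT  vc=[14, 6, 30]
8: 0x95 (blk 18, set 2) → L1-HIT  vc=[14, 6, 30]
9: 0x37 (blk 6, set 2) → VC-HIT  vc=[14, 18, 30]
10: 0x91 (blk 18, set 2) → VC-HIT  vc=[14, 6, 30]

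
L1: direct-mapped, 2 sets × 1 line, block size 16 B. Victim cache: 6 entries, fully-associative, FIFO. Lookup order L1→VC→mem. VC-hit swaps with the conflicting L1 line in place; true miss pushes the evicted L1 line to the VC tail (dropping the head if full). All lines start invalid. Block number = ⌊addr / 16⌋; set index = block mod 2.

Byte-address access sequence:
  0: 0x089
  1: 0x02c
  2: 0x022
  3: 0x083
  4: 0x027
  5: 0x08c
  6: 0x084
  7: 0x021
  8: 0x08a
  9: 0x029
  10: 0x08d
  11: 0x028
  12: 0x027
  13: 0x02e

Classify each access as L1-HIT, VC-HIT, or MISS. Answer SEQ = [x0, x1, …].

0: 0x89 (blk 8, set 0) → MISS  vc=[]
1: 0x2c (blk 2, set 0) → MISS  vc=[8]
2: 0x22 (blk 2, set 0) → L1-HIT  vc=[8]
3: 0x83 (blk 8, set 0) → VC-HIT  vc=[2]
4: 0x27 (blk 2, set 0) → VC-HIT  vc=[8]
5: 0x8c (blk 8, set 0) → VC-HIT  vc=[2]
6: 0x84 (blk 8, set 0) → L1-HIT  vc=[2]
7: 0x21 (blk 2, set 0) → VC-HIT  vc=[8]
8: 0x8a (blk 8, set 0) → VC-HIT  vc=[2]
9: 0x29 (blk 2, set 0) → VC-HIT  vc=[8]
10: 0x8d (blk 8, set 0) → VC-HIT  vc=[2]
11: 0x28 (blk 2, set 0) → VC-HIT  vc=[8]
12: 0x27 (blk 2, set 0) → L1-HIT  vc=[8]
13: 0x2e (blk 2, set 0) → L1-HIT  vc=[8]

SEQ = [MISS, MISS, L1-HIT, VC-HIT, VC-HIT, VC-HIT, L1-HIT, VC-HIT, VC-HIT, VC-HIT, VC-HIT, VC-HIT, L1-HIT, L1-HIT]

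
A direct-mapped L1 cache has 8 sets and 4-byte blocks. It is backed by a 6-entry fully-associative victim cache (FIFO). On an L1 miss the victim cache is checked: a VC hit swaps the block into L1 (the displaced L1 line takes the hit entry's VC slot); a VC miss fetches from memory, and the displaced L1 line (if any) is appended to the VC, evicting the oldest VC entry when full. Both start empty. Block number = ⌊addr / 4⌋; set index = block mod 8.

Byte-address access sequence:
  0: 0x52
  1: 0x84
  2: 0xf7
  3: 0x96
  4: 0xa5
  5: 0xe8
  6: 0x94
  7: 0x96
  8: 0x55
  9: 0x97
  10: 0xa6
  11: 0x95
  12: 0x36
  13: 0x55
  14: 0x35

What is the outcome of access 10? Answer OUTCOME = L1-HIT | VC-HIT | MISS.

#0 0x52→b20/s4 MISS; vc=[]
#1 0x84→b33/s1 MISS; vc=[]
#2 0xf7→b61/s5 MISS; vc=[]
#3 0x96→b37/s5 MISS; vc=[61]
#4 0xa5→b41/s1 MISS; vc=[61,33]
#5 0xe8→b58/s2 MISS; vc=[61,33]
#6 0x94→b37/s5 L1-HIT; vc=[61,33]
#7 0x96→b37/s5 L1-HIT; vc=[61,33]
#8 0x55→b21/s5 MISS; vc=[61,33,37]
#9 0x97→b37/s5 VC-HIT; vc=[61,33,21]
#10 0xa6→b41/s1 L1-HIT; vc=[61,33,21]
#11 0x95→b37/s5 L1-HIT; vc=[61,33,21]
#12 0x36→b13/s5 MISS; vc=[61,33,21,37]
#13 0x55→b21/s5 VC-HIT; vc=[61,33,13,37]
#14 0x35→b13/s5 VC-HIT; vc=[61,33,21,37]

OUTCOME = L1-HIT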